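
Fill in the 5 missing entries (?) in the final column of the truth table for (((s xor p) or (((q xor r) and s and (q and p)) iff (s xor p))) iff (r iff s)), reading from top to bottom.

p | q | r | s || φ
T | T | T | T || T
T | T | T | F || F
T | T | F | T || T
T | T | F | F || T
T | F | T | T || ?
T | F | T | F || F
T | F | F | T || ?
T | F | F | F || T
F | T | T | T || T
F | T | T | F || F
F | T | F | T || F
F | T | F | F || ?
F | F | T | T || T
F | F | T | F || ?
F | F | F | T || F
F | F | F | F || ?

Row p=T, q=F, r=T, s=T: ((s xor p) or (((q xor r) and s and (q and p)) iff (s xor p))) = T, (r iff s) = T, so the formula = T.
Row p=T, q=F, r=F, s=T: ((s xor p) or (((q xor r) and s and (q and p)) iff (s xor p))) = T, (r iff s) = F, so the formula = F.
Row p=F, q=T, r=F, s=F: ((s xor p) or (((q xor r) and s and (q and p)) iff (s xor p))) = T, (r iff s) = T, so the formula = T.
Row p=F, q=F, r=T, s=F: ((s xor p) or (((q xor r) and s and (q and p)) iff (s xor p))) = T, (r iff s) = F, so the formula = F.
Row p=F, q=F, r=F, s=F: ((s xor p) or (((q xor r) and s and (q and p)) iff (s xor p))) = T, (r iff s) = T, so the formula = T.

T, F, T, F, T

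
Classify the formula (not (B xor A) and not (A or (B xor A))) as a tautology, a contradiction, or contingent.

A | B || φ
T | T || F
T | F || F
F | T || F
F | F || T
1 of 4 rows are T, so the formula is contingent.

contingent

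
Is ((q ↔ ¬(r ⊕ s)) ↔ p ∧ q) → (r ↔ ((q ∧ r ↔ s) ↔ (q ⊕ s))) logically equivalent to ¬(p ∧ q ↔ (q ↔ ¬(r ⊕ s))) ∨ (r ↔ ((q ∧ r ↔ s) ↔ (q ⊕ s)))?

p | q | r | s | φ | ψ
- | - | - | - | - | -
T | T | T | T | F | F
T | T | T | F | T | T
T | T | F | T | T | T
T | T | F | F | F | F
T | F | T | T | F | F
T | F | T | F | T | T
T | F | F | T | T | T
T | F | F | F | T | T
F | T | T | T | T | T
F | T | T | F | F | F
F | T | F | T | F | F
F | T | F | F | T | T
F | F | T | T | F | F
F | F | T | F | T | T
F | F | F | T | T | T
F | F | F | F | T | T
The columns for φ and ψ agree on every row, so they are logically equivalent.

equivalent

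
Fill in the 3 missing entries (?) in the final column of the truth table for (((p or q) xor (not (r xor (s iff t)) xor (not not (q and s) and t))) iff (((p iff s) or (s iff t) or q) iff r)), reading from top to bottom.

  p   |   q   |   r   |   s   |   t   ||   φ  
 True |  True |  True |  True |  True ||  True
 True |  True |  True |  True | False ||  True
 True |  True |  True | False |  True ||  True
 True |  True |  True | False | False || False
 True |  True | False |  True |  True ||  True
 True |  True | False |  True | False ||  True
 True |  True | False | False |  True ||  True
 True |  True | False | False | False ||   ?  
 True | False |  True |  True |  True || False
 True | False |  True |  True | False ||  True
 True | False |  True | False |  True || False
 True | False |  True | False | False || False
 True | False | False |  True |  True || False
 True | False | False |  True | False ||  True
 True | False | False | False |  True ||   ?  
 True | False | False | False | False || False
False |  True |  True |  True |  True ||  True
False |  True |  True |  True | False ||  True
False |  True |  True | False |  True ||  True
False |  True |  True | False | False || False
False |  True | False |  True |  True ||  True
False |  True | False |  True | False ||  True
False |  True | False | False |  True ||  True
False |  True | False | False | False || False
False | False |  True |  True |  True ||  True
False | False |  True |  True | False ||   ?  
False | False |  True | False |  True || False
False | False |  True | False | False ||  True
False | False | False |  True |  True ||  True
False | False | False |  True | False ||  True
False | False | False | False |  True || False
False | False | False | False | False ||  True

False, False, True

Row p=True, q=True, r=False, s=False, t=False: ((p or q) xor (not (r xor (s iff t)) xor (not not (q and s) and t))) = True, (((p iff s) or (s iff t) or q) iff r) = False, so the formula = False.
Row p=True, q=False, r=False, s=False, t=True: ((p or q) xor (not (r xor (s iff t)) xor (not not (q and s) and t))) = False, (((p iff s) or (s iff t) or q) iff r) = True, so the formula = False.
Row p=False, q=False, r=True, s=True, t=False: ((p or q) xor (not (r xor (s iff t)) xor (not not (q and s) and t))) = False, (((p iff s) or (s iff t) or q) iff r) = False, so the formula = True.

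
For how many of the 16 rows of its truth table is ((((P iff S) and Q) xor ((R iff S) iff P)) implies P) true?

12

P | Q | R | S | (P iff S) | ((P iff S) and Q) | (R iff S) | ((R iff S) iff P) | φ
- | - | - | - | --------- | ----------------- | --------- | ----------------- | -
T | T | T | T |     T     |         T         |     T     |         T         | T
T | T | T | F |     F     |         F         |     F     |         F         | T
T | T | F | T |     T     |         T         |     F     |         F         | T
T | T | F | F |     F     |         F         |     T     |         T         | T
T | F | T | T |     T     |         F         |     T     |         T         | T
T | F | T | F |     F     |         F         |     F     |         F         | T
T | F | F | T |     T     |         F         |     F     |         F         | T
T | F | F | F |     F     |         F         |     T     |         T         | T
F | T | T | T |     F     |         F         |     T     |         F         | T
F | T | T | F |     T     |         T         |     F     |         T         | T
F | T | F | T |     F     |         F         |     F     |         T         | F
F | T | F | F |     T     |         T         |     T     |         F         | F
F | F | T | T |     F     |         F         |     T     |         F         | T
F | F | T | F |     T     |         F         |     F     |         T         | F
F | F | F | T |     F     |         F         |     F     |         T         | F
F | F | F | F |     T     |         F         |     T     |         F         | T
The formula is true on 12 of the 16 rows.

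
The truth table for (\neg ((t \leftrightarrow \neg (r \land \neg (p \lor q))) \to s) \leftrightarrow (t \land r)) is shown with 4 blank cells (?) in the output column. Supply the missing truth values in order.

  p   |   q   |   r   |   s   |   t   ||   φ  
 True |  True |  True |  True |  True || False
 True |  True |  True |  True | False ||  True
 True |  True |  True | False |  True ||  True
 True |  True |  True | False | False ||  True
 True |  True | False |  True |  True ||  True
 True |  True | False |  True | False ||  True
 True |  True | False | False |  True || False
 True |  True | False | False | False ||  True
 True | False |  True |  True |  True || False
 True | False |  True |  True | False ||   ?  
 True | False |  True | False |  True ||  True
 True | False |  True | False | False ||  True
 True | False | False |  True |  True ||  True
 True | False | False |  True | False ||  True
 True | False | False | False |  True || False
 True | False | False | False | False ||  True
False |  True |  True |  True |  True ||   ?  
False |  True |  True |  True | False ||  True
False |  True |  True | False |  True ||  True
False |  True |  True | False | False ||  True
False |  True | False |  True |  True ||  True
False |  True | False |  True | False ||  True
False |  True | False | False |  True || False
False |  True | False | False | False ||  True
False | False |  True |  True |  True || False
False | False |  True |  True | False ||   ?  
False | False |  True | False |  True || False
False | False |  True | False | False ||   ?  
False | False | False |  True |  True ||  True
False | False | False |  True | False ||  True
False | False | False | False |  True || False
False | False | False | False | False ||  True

True, False, True, False

Row p=True, q=False, r=True, s=True, t=False: \neg ((t \leftrightarrow \neg (r \land \neg (p \lor q))) \to s) = False, (t \land r) = False, so the formula = True.
Row p=False, q=True, r=True, s=True, t=True: \neg ((t \leftrightarrow \neg (r \land \neg (p \lor q))) \to s) = False, (t \land r) = True, so the formula = False.
Row p=False, q=False, r=True, s=True, t=False: \neg ((t \leftrightarrow \neg (r \land \neg (p \lor q))) \to s) = False, (t \land r) = False, so the formula = True.
Row p=False, q=False, r=True, s=False, t=False: \neg ((t \leftrightarrow \neg (r \land \neg (p \lor q))) \to s) = True, (t \land r) = False, so the formula = False.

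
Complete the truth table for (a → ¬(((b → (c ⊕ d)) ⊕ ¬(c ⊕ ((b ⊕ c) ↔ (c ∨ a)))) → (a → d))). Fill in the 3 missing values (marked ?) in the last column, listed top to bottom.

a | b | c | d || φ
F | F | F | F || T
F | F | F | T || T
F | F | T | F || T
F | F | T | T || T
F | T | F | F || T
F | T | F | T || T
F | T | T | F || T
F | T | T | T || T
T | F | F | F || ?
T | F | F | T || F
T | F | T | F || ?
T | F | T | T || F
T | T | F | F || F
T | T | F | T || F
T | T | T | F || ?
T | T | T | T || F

F, F, T

Row a=T, b=F, c=F, d=F: ¬(((b → (c ⊕ d)) ⊕ ¬(c ⊕ ((b ⊕ c) ↔ (c ∨ a)))) → (a → d)) = F, so the formula = F.
Row a=T, b=F, c=T, d=F: ¬(((b → (c ⊕ d)) ⊕ ¬(c ⊕ ((b ⊕ c) ↔ (c ∨ a)))) → (a → d)) = F, so the formula = F.
Row a=T, b=T, c=T, d=F: ¬(((b → (c ⊕ d)) ⊕ ¬(c ⊕ ((b ⊕ c) ↔ (c ∨ a)))) → (a → d)) = T, so the formula = T.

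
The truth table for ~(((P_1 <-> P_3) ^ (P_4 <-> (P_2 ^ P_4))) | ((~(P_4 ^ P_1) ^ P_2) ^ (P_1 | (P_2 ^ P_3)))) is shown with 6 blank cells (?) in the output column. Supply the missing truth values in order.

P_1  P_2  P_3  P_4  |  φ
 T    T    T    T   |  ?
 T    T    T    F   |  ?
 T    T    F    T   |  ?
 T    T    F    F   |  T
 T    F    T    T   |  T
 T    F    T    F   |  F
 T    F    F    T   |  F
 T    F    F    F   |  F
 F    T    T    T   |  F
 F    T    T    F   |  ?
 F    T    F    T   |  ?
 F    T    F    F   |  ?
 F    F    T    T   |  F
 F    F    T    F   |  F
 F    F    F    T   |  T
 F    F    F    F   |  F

Row P_1=T, P_2=T, P_3=T, P_4=T: ((P_1 <-> P_3) ^ (P_4 <-> (P_2 ^ P_4))) = T, ((~(P_4 ^ P_1) ^ P_2) ^ (P_1 | (P_2 ^ P_3))) = T, (((P_1 <-> P_3) ^ (P_4 <-> (P_2 ^ P_4))) | ((~(P_4 ^ P_1) ^ P_2) ^ (P_1 | (P_2 ^ P_3)))) = T, so the formula = F.
Row P_1=T, P_2=T, P_3=T, P_4=F: ((P_1 <-> P_3) ^ (P_4 <-> (P_2 ^ P_4))) = T, ((~(P_4 ^ P_1) ^ P_2) ^ (P_1 | (P_2 ^ P_3))) = F, (((P_1 <-> P_3) ^ (P_4 <-> (P_2 ^ P_4))) | ((~(P_4 ^ P_1) ^ P_2) ^ (P_1 | (P_2 ^ P_3)))) = T, so the formula = F.
Row P_1=T, P_2=T, P_3=F, P_4=T: ((P_1 <-> P_3) ^ (P_4 <-> (P_2 ^ P_4))) = F, ((~(P_4 ^ P_1) ^ P_2) ^ (P_1 | (P_2 ^ P_3))) = T, (((P_1 <-> P_3) ^ (P_4 <-> (P_2 ^ P_4))) | ((~(P_4 ^ P_1) ^ P_2) ^ (P_1 | (P_2 ^ P_3)))) = T, so the formula = F.
Row P_1=F, P_2=T, P_3=T, P_4=F: ((P_1 <-> P_3) ^ (P_4 <-> (P_2 ^ P_4))) = F, ((~(P_4 ^ P_1) ^ P_2) ^ (P_1 | (P_2 ^ P_3))) = F, (((P_1 <-> P_3) ^ (P_4 <-> (P_2 ^ P_4))) | ((~(P_4 ^ P_1) ^ P_2) ^ (P_1 | (P_2 ^ P_3)))) = F, so the formula = T.
Row P_1=F, P_2=T, P_3=F, P_4=T: ((P_1 <-> P_3) ^ (P_4 <-> (P_2 ^ P_4))) = T, ((~(P_4 ^ P_1) ^ P_2) ^ (P_1 | (P_2 ^ P_3))) = F, (((P_1 <-> P_3) ^ (P_4 <-> (P_2 ^ P_4))) | ((~(P_4 ^ P_1) ^ P_2) ^ (P_1 | (P_2 ^ P_3)))) = T, so the formula = F.
Row P_1=F, P_2=T, P_3=F, P_4=F: ((P_1 <-> P_3) ^ (P_4 <-> (P_2 ^ P_4))) = T, ((~(P_4 ^ P_1) ^ P_2) ^ (P_1 | (P_2 ^ P_3))) = T, (((P_1 <-> P_3) ^ (P_4 <-> (P_2 ^ P_4))) | ((~(P_4 ^ P_1) ^ P_2) ^ (P_1 | (P_2 ^ P_3)))) = T, so the formula = F.

F, F, F, T, F, F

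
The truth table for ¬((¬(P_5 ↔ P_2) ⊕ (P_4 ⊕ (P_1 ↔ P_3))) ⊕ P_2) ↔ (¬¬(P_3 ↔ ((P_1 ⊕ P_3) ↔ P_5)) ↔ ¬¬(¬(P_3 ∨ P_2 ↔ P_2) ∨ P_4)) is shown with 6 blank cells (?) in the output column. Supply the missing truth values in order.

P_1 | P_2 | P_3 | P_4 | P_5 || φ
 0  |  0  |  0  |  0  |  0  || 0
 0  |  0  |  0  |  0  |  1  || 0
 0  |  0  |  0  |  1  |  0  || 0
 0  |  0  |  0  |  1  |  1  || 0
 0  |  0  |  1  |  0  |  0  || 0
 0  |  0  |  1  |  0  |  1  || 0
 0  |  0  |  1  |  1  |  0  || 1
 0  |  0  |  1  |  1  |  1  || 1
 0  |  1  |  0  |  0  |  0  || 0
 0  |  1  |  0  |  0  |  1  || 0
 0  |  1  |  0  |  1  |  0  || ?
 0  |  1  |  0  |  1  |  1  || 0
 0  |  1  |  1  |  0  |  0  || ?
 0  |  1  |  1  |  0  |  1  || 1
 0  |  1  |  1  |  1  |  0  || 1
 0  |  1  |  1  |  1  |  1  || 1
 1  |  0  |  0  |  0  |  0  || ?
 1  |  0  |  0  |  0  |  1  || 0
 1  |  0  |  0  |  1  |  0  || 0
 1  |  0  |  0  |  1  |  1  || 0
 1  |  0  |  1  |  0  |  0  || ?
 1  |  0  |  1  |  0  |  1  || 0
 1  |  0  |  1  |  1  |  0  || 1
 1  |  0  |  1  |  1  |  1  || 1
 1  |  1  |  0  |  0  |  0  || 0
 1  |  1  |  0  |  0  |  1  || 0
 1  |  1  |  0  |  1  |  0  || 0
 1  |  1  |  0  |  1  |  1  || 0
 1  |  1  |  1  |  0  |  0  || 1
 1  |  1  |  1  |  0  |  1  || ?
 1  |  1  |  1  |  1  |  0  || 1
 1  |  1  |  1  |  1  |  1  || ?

Row P_1=0, P_2=1, P_3=0, P_4=1, P_5=0: ¬((¬(P_5 ↔ P_2) ⊕ (P_4 ⊕ (P_1 ↔ P_3))) ⊕ P_2) = 1, (¬¬(P_3 ↔ ((P_1 ⊕ P_3) ↔ P_5)) ↔ ¬¬(¬(P_3 ∨ P_2 ↔ P_2) ∨ P_4)) = 0, so the formula = 0.
Row P_1=0, P_2=1, P_3=1, P_4=0, P_5=0: ¬((¬(P_5 ↔ P_2) ⊕ (P_4 ⊕ (P_1 ↔ P_3))) ⊕ P_2) = 1, (¬¬(P_3 ↔ ((P_1 ⊕ P_3) ↔ P_5)) ↔ ¬¬(¬(P_3 ∨ P_2 ↔ P_2) ∨ P_4)) = 1, so the formula = 1.
Row P_1=1, P_2=0, P_3=0, P_4=0, P_5=0: ¬((¬(P_5 ↔ P_2) ⊕ (P_4 ⊕ (P_1 ↔ P_3))) ⊕ P_2) = 1, (¬¬(P_3 ↔ ((P_1 ⊕ P_3) ↔ P_5)) ↔ ¬¬(¬(P_3 ∨ P_2 ↔ P_2) ∨ P_4)) = 0, so the formula = 0.
Row P_1=1, P_2=0, P_3=1, P_4=0, P_5=0: ¬((¬(P_5 ↔ P_2) ⊕ (P_4 ⊕ (P_1 ↔ P_3))) ⊕ P_2) = 0, (¬¬(P_3 ↔ ((P_1 ⊕ P_3) ↔ P_5)) ↔ ¬¬(¬(P_3 ∨ P_2 ↔ P_2) ∨ P_4)) = 1, so the formula = 0.
Row P_1=1, P_2=1, P_3=1, P_4=0, P_5=1: ¬((¬(P_5 ↔ P_2) ⊕ (P_4 ⊕ (P_1 ↔ P_3))) ⊕ P_2) = 1, (¬¬(P_3 ↔ ((P_1 ⊕ P_3) ↔ P_5)) ↔ ¬¬(¬(P_3 ∨ P_2 ↔ P_2) ∨ P_4)) = 1, so the formula = 1.
Row P_1=1, P_2=1, P_3=1, P_4=1, P_5=1: ¬((¬(P_5 ↔ P_2) ⊕ (P_4 ⊕ (P_1 ↔ P_3))) ⊕ P_2) = 0, (¬¬(P_3 ↔ ((P_1 ⊕ P_3) ↔ P_5)) ↔ ¬¬(¬(P_3 ∨ P_2 ↔ P_2) ∨ P_4)) = 0, so the formula = 1.

0, 1, 0, 0, 1, 1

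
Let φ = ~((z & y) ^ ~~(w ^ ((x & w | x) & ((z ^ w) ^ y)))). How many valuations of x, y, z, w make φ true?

6

x | y | z | w || φ
T | T | T | T || F
T | T | T | F || F
T | T | F | T || F
T | T | F | F || F
T | F | T | T || F
T | F | T | F || F
T | F | F | T || T
T | F | F | F || T
F | T | T | T || T
F | T | T | F || F
F | T | F | T || F
F | T | F | F || T
F | F | T | T || F
F | F | T | F || T
F | F | F | T || F
F | F | F | F || T
The formula is true on 6 of the 16 rows.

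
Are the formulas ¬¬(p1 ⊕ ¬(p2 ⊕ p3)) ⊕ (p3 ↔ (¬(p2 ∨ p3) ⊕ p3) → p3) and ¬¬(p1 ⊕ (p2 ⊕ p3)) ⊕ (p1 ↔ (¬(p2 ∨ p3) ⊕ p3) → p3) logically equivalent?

not equivalent

p1  p2  p3  |  φ  ψ
T   T   T   |  T  F
T   T   F   |  T  T
T   F   T   |  F  T
T   F   F   |  T  T
F   T   T   |  F  F
F   T   F   |  F  T
F   F   T   |  T  T
F   F   F   |  F  T
The columns differ at p1=T, p2=T, p3=T (φ=T, ψ=F), so they are not equivalent.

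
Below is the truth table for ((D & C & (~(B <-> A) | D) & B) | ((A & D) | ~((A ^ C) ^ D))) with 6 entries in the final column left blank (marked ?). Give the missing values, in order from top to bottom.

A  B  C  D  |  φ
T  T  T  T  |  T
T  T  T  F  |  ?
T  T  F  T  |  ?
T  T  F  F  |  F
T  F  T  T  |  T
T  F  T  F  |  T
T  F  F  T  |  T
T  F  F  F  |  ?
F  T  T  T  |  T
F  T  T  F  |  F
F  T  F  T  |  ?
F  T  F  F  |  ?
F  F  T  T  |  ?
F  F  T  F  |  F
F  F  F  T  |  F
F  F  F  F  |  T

Row A=T, B=T, C=T, D=F: (D & C & (~(B <-> A) | D) & B) = F, ((A & D) | ~((A ^ C) ^ D)) = T, so the formula = T.
Row A=T, B=T, C=F, D=T: (D & C & (~(B <-> A) | D) & B) = F, ((A & D) | ~((A ^ C) ^ D)) = T, so the formula = T.
Row A=T, B=F, C=F, D=F: (D & C & (~(B <-> A) | D) & B) = F, ((A & D) | ~((A ^ C) ^ D)) = F, so the formula = F.
Row A=F, B=T, C=F, D=T: (D & C & (~(B <-> A) | D) & B) = F, ((A & D) | ~((A ^ C) ^ D)) = F, so the formula = F.
Row A=F, B=T, C=F, D=F: (D & C & (~(B <-> A) | D) & B) = F, ((A & D) | ~((A ^ C) ^ D)) = T, so the formula = T.
Row A=F, B=F, C=T, D=T: (D & C & (~(B <-> A) | D) & B) = F, ((A & D) | ~((A ^ C) ^ D)) = T, so the formula = T.

T, T, F, F, T, T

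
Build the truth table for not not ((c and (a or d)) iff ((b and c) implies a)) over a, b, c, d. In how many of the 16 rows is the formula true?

a  b  c  d  |  φ
F  F  F  F  |  F
F  F  F  T  |  F
F  F  T  F  |  F
F  F  T  T  |  T
F  T  F  F  |  F
F  T  F  T  |  F
F  T  T  F  |  T
F  T  T  T  |  F
T  F  F  F  |  F
T  F  F  T  |  F
T  F  T  F  |  T
T  F  T  T  |  T
T  T  F  F  |  F
T  T  F  T  |  F
T  T  T  F  |  T
T  T  T  T  |  T
The formula is true on 6 of the 16 rows.

6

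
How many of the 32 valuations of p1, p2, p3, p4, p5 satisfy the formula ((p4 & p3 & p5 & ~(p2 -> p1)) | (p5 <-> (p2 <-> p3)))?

p1 | p2 | p3 | p4 | p5 || φ
0  | 0  | 0  | 0  | 0  || 0
0  | 0  | 0  | 0  | 1  || 1
0  | 0  | 0  | 1  | 0  || 0
0  | 0  | 0  | 1  | 1  || 1
0  | 0  | 1  | 0  | 0  || 1
0  | 0  | 1  | 0  | 1  || 0
0  | 0  | 1  | 1  | 0  || 1
0  | 0  | 1  | 1  | 1  || 0
0  | 1  | 0  | 0  | 0  || 1
0  | 1  | 0  | 0  | 1  || 0
0  | 1  | 0  | 1  | 0  || 1
0  | 1  | 0  | 1  | 1  || 0
0  | 1  | 1  | 0  | 0  || 0
0  | 1  | 1  | 0  | 1  || 1
0  | 1  | 1  | 1  | 0  || 0
0  | 1  | 1  | 1  | 1  || 1
1  | 0  | 0  | 0  | 0  || 0
1  | 0  | 0  | 0  | 1  || 1
1  | 0  | 0  | 1  | 0  || 0
1  | 0  | 0  | 1  | 1  || 1
1  | 0  | 1  | 0  | 0  || 1
1  | 0  | 1  | 0  | 1  || 0
1  | 0  | 1  | 1  | 0  || 1
1  | 0  | 1  | 1  | 1  || 0
1  | 1  | 0  | 0  | 0  || 1
1  | 1  | 0  | 0  | 1  || 0
1  | 1  | 0  | 1  | 0  || 1
1  | 1  | 0  | 1  | 1  || 0
1  | 1  | 1  | 0  | 0  || 0
1  | 1  | 1  | 0  | 1  || 1
1  | 1  | 1  | 1  | 0  || 0
1  | 1  | 1  | 1  | 1  || 1
The formula is true on 16 of the 32 rows.

16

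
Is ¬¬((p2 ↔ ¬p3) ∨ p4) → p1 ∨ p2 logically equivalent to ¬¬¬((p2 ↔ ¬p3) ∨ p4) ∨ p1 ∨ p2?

equivalent

p1 | p2 | p3 | p4 | φ | ψ
-- | -- | -- | -- | - | -
0  | 0  | 0  | 0  | 1 | 1
0  | 0  | 0  | 1  | 0 | 0
0  | 0  | 1  | 0  | 0 | 0
0  | 0  | 1  | 1  | 0 | 0
0  | 1  | 0  | 0  | 1 | 1
0  | 1  | 0  | 1  | 1 | 1
0  | 1  | 1  | 0  | 1 | 1
0  | 1  | 1  | 1  | 1 | 1
1  | 0  | 0  | 0  | 1 | 1
1  | 0  | 0  | 1  | 1 | 1
1  | 0  | 1  | 0  | 1 | 1
1  | 0  | 1  | 1  | 1 | 1
1  | 1  | 0  | 0  | 1 | 1
1  | 1  | 0  | 1  | 1 | 1
1  | 1  | 1  | 0  | 1 | 1
1  | 1  | 1  | 1  | 1 | 1
The columns for φ and ψ agree on every row, so they are logically equivalent.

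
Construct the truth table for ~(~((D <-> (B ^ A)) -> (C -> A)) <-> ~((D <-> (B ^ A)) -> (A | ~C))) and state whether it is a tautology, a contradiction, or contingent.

  A      B      C      D       (B ^ A)  (D <-> (B ^ A))  (C -> A)    ~C   (A | ~C)    φ  
 True   True   True   True      False        False         True    False    True    False
 True   True   True  False      False         True         True    False    True    False
 True   True  False   True      False        False         True     True    True    False
 True   True  False  False      False         True         True     True    True    False
 True  False   True   True       True         True         True    False    True    False
 True  False   True  False       True        False         True    False    True    False
 True  False  False   True       True         True         True     True    True    False
 True  False  False  False       True        False         True     True    True    False
False   True   True   True       True         True        False    False   False    False
False   True   True  False       True        False        False    False   False    False
False   True  False   True       True         True         True     True    True    False
False   True  False  False       True        False         True     True    True    False
False  False   True   True      False        False        False    False   False    False
False  False   True  False      False         True        False    False   False    False
False  False  False   True      False        False         True     True    True    False
False  False  False  False      False         True         True     True    True    False
Every row is False, so the formula is a contradiction.

contradiction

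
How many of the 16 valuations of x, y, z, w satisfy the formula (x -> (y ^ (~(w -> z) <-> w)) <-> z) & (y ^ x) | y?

x | y | z | w | (w -> z) | ~(w -> z) | (~(w -> z) <-> w) | (y ^ (~(w -> z) <-> w)) | (y ^ x) | φ
- | - | - | - | -------- | --------- | ----------------- | ----------------------- | ------- | -
F | F | F | F |    T     |     F     |         T         |            T            |    F    | F
F | F | F | T |    F     |     T     |         T         |            T            |    F    | F
F | F | T | F |    T     |     F     |         T         |            T            |    F    | F
F | F | T | T |    T     |     F     |         F         |            F            |    F    | F
F | T | F | F |    T     |     F     |         T         |            F            |    T    | T
F | T | F | T |    F     |     T     |         T         |            F            |    T    | T
F | T | T | F |    T     |     F     |         T         |            F            |    T    | T
F | T | T | T |    T     |     F     |         F         |            T            |    T    | T
T | F | F | F |    T     |     F     |         T         |            T            |    T    | F
T | F | F | T |    F     |     T     |         T         |            T            |    T    | F
T | F | T | F |    T     |     F     |         T         |            T            |    T    | T
T | F | T | T |    T     |     F     |         F         |            F            |    T    | F
T | T | F | F |    T     |     F     |         T         |            F            |    F    | T
T | T | F | T |    F     |     T     |         T         |            F            |    F    | T
T | T | T | F |    T     |     F     |         T         |            F            |    F    | T
T | T | T | T |    T     |     F     |         F         |            T            |    F    | T
The formula is true on 9 of the 16 rows.

9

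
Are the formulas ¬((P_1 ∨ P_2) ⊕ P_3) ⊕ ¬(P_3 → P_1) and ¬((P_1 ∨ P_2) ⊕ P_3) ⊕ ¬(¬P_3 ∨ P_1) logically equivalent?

equivalent

P_1  P_2  P_3  |  φ  ψ
 1    1    1   |  1  1
 1    1    0   |  0  0
 1    0    1   |  1  1
 1    0    0   |  0  0
 0    1    1   |  0  0
 0    1    0   |  0  0
 0    0    1   |  1  1
 0    0    0   |  1  1
The columns for φ and ψ agree on every row, so they are logically equivalent.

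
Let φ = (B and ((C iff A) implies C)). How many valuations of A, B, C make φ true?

3

A | B | C || (C iff A) | ((C iff A) implies C) | (B and ((C iff A) implies C))
F | F | F ||     T     |           F           |               F              
F | F | T ||     F     |           T           |               F              
F | T | F ||     T     |           F           |               F              
F | T | T ||     F     |           T           |               T              
T | F | F ||     F     |           T           |               F              
T | F | T ||     T     |           T           |               F              
T | T | F ||     F     |           T           |               T              
T | T | T ||     T     |           T           |               T              
The formula is true on 3 of the 8 rows.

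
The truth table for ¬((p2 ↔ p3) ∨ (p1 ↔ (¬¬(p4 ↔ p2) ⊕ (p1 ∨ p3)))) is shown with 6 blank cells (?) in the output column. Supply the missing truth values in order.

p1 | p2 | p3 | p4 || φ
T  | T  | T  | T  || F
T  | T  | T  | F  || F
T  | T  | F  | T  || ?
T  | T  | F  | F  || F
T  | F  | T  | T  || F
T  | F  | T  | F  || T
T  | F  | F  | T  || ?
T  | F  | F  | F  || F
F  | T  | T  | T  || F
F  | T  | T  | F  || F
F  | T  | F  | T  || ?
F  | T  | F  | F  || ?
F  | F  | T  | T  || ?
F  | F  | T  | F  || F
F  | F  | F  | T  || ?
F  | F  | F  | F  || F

Row p1=T, p2=T, p3=F, p4=T: (p2 ↔ p3) = F, (p1 ↔ (¬¬(p4 ↔ p2) ⊕ (p1 ∨ p3))) = F, ((p2 ↔ p3) ∨ (p1 ↔ (¬¬(p4 ↔ p2) ⊕ (p1 ∨ p3)))) = F, so the formula = T.
Row p1=T, p2=F, p3=F, p4=T: (p2 ↔ p3) = T, (p1 ↔ (¬¬(p4 ↔ p2) ⊕ (p1 ∨ p3))) = T, ((p2 ↔ p3) ∨ (p1 ↔ (¬¬(p4 ↔ p2) ⊕ (p1 ∨ p3)))) = T, so the formula = F.
Row p1=F, p2=T, p3=F, p4=T: (p2 ↔ p3) = F, (p1 ↔ (¬¬(p4 ↔ p2) ⊕ (p1 ∨ p3))) = F, ((p2 ↔ p3) ∨ (p1 ↔ (¬¬(p4 ↔ p2) ⊕ (p1 ∨ p3)))) = F, so the formula = T.
Row p1=F, p2=T, p3=F, p4=F: (p2 ↔ p3) = F, (p1 ↔ (¬¬(p4 ↔ p2) ⊕ (p1 ∨ p3))) = T, ((p2 ↔ p3) ∨ (p1 ↔ (¬¬(p4 ↔ p2) ⊕ (p1 ∨ p3)))) = T, so the formula = F.
Row p1=F, p2=F, p3=T, p4=T: (p2 ↔ p3) = F, (p1 ↔ (¬¬(p4 ↔ p2) ⊕ (p1 ∨ p3))) = F, ((p2 ↔ p3) ∨ (p1 ↔ (¬¬(p4 ↔ p2) ⊕ (p1 ∨ p3)))) = F, so the formula = T.
Row p1=F, p2=F, p3=F, p4=T: (p2 ↔ p3) = T, (p1 ↔ (¬¬(p4 ↔ p2) ⊕ (p1 ∨ p3))) = T, ((p2 ↔ p3) ∨ (p1 ↔ (¬¬(p4 ↔ p2) ⊕ (p1 ∨ p3)))) = T, so the formula = F.

T, F, T, F, T, F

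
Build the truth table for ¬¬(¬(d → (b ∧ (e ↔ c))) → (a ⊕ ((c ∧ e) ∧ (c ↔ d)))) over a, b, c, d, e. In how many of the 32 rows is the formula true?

a | b | c | d | e | φ
- | - | - | - | - | -
1 | 1 | 1 | 1 | 1 | 1
1 | 1 | 1 | 1 | 0 | 1
1 | 1 | 1 | 0 | 1 | 1
1 | 1 | 1 | 0 | 0 | 1
1 | 1 | 0 | 1 | 1 | 1
1 | 1 | 0 | 1 | 0 | 1
1 | 1 | 0 | 0 | 1 | 1
1 | 1 | 0 | 0 | 0 | 1
1 | 0 | 1 | 1 | 1 | 0
1 | 0 | 1 | 1 | 0 | 1
1 | 0 | 1 | 0 | 1 | 1
1 | 0 | 1 | 0 | 0 | 1
1 | 0 | 0 | 1 | 1 | 1
1 | 0 | 0 | 1 | 0 | 1
1 | 0 | 0 | 0 | 1 | 1
1 | 0 | 0 | 0 | 0 | 1
0 | 1 | 1 | 1 | 1 | 1
0 | 1 | 1 | 1 | 0 | 0
0 | 1 | 1 | 0 | 1 | 1
0 | 1 | 1 | 0 | 0 | 1
0 | 1 | 0 | 1 | 1 | 0
0 | 1 | 0 | 1 | 0 | 1
0 | 1 | 0 | 0 | 1 | 1
0 | 1 | 0 | 0 | 0 | 1
0 | 0 | 1 | 1 | 1 | 1
0 | 0 | 1 | 1 | 0 | 0
0 | 0 | 1 | 0 | 1 | 1
0 | 0 | 1 | 0 | 0 | 1
0 | 0 | 0 | 1 | 1 | 0
0 | 0 | 0 | 1 | 0 | 0
0 | 0 | 0 | 0 | 1 | 1
0 | 0 | 0 | 0 | 0 | 1
The formula is true on 26 of the 32 rows.

26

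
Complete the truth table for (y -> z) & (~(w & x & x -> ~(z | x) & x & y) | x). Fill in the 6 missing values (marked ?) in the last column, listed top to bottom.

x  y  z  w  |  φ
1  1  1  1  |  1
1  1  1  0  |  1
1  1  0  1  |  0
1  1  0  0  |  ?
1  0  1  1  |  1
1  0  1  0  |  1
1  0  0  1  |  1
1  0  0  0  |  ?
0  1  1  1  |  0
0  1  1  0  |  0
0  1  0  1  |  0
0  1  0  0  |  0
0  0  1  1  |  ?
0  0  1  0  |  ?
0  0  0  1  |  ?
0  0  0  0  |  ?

Row x=1, y=1, z=0, w=0: (y -> z) = 0, (~(w & x & x -> ~(z | x) & x & y) | x) = 1, so the formula = 0.
Row x=1, y=0, z=0, w=0: (y -> z) = 1, (~(w & x & x -> ~(z | x) & x & y) | x) = 1, so the formula = 1.
Row x=0, y=0, z=1, w=1: (y -> z) = 1, (~(w & x & x -> ~(z | x) & x & y) | x) = 0, so the formula = 0.
Row x=0, y=0, z=1, w=0: (y -> z) = 1, (~(w & x & x -> ~(z | x) & x & y) | x) = 0, so the formula = 0.
Row x=0, y=0, z=0, w=1: (y -> z) = 1, (~(w & x & x -> ~(z | x) & x & y) | x) = 0, so the formula = 0.
Row x=0, y=0, z=0, w=0: (y -> z) = 1, (~(w & x & x -> ~(z | x) & x & y) | x) = 0, so the formula = 0.

0, 1, 0, 0, 0, 0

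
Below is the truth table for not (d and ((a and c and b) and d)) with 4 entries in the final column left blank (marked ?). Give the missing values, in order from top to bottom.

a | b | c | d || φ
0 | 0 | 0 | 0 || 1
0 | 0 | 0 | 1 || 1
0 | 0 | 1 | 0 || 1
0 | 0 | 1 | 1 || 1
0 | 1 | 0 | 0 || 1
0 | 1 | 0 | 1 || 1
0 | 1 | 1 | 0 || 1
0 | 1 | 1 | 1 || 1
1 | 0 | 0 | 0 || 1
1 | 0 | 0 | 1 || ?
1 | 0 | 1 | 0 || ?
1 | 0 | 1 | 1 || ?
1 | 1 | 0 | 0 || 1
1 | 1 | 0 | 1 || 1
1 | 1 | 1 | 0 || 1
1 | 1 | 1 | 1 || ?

1, 1, 1, 0

Row a=1, b=0, c=0, d=1: ((a and c and b) and d) = 0, (d and ((a and c and b) and d)) = 0, so the formula = 1.
Row a=1, b=0, c=1, d=0: ((a and c and b) and d) = 0, (d and ((a and c and b) and d)) = 0, so the formula = 1.
Row a=1, b=0, c=1, d=1: ((a and c and b) and d) = 0, (d and ((a and c and b) and d)) = 0, so the formula = 1.
Row a=1, b=1, c=1, d=1: ((a and c and b) and d) = 1, (d and ((a and c and b) and d)) = 1, so the formula = 0.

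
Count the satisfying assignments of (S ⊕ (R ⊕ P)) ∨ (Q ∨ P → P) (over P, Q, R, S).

14

P | Q | R | S | (R ⊕ P) | (S ⊕ (R ⊕ P)) | (Q ∨ P) | ((Q ∨ P) → P) | ((S ⊕ (R ⊕ P)) ∨ ((Q ∨ P) → P))
- | - | - | - | ------- | ------------- | ------- | ------------- | -------------------------------
T | T | T | T |    F    |       T       |    T    |       T       |                T               
T | T | T | F |    F    |       F       |    T    |       T       |                T               
T | T | F | T |    T    |       F       |    T    |       T       |                T               
T | T | F | F |    T    |       T       |    T    |       T       |                T               
T | F | T | T |    F    |       T       |    T    |       T       |                T               
T | F | T | F |    F    |       F       |    T    |       T       |                T               
T | F | F | T |    T    |       F       |    T    |       T       |                T               
T | F | F | F |    T    |       T       |    T    |       T       |                T               
F | T | T | T |    T    |       F       |    T    |       F       |                F               
F | T | T | F |    T    |       T       |    T    |       F       |                T               
F | T | F | T |    F    |       T       |    T    |       F       |                T               
F | T | F | F |    F    |       F       |    T    |       F       |                F               
F | F | T | T |    T    |       F       |    F    |       T       |                T               
F | F | T | F |    T    |       T       |    F    |       T       |                T               
F | F | F | T |    F    |       T       |    F    |       T       |                T               
F | F | F | F |    F    |       F       |    F    |       T       |                T               
The formula is true on 14 of the 16 rows.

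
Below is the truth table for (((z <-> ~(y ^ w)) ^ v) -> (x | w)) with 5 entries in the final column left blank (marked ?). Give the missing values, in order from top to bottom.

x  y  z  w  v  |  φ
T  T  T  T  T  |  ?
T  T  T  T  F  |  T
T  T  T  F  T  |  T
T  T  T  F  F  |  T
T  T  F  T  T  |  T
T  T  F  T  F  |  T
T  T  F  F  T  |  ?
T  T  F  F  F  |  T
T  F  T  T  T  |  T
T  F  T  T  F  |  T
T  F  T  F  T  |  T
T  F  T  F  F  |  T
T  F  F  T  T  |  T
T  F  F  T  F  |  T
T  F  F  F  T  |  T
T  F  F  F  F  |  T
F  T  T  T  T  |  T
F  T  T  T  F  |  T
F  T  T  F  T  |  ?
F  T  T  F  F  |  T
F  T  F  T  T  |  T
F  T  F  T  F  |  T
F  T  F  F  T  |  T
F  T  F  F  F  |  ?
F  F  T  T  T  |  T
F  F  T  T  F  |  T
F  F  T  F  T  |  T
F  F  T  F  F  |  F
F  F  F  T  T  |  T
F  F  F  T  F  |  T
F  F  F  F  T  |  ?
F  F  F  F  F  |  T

T, T, F, F, F

Row x=T, y=T, z=T, w=T, v=T: ((z <-> ~(y ^ w)) ^ v) = F, (x | w) = T, so the formula = T.
Row x=T, y=T, z=F, w=F, v=T: ((z <-> ~(y ^ w)) ^ v) = F, (x | w) = T, so the formula = T.
Row x=F, y=T, z=T, w=F, v=T: ((z <-> ~(y ^ w)) ^ v) = T, (x | w) = F, so the formula = F.
Row x=F, y=T, z=F, w=F, v=F: ((z <-> ~(y ^ w)) ^ v) = T, (x | w) = F, so the formula = F.
Row x=F, y=F, z=F, w=F, v=T: ((z <-> ~(y ^ w)) ^ v) = T, (x | w) = F, so the formula = F.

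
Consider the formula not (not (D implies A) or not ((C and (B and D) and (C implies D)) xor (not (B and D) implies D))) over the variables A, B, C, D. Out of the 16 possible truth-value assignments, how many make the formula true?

A | B | C | D | φ
- | - | - | - | -
T | T | T | T | F
T | T | T | F | F
T | T | F | T | T
T | T | F | F | F
T | F | T | T | T
T | F | T | F | F
T | F | F | T | T
T | F | F | F | F
F | T | T | T | F
F | T | T | F | F
F | T | F | T | F
F | T | F | F | F
F | F | T | T | F
F | F | T | F | F
F | F | F | T | F
F | F | F | F | F
The formula is true on 3 of the 16 rows.

3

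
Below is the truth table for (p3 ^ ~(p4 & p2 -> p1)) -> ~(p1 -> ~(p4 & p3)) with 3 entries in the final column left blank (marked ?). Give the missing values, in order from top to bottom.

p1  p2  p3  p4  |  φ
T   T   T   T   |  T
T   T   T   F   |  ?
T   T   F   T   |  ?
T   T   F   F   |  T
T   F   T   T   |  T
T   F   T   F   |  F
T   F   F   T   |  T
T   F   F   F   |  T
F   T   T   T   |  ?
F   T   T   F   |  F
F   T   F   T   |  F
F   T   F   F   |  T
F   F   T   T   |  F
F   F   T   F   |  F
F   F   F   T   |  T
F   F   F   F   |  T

F, T, T

Row p1=T, p2=T, p3=T, p4=F: (p3 ^ ~(p4 & p2 -> p1)) = T, ~(p1 -> ~(p4 & p3)) = F, so the formula = F.
Row p1=T, p2=T, p3=F, p4=T: (p3 ^ ~(p4 & p2 -> p1)) = F, ~(p1 -> ~(p4 & p3)) = F, so the formula = T.
Row p1=F, p2=T, p3=T, p4=T: (p3 ^ ~(p4 & p2 -> p1)) = F, ~(p1 -> ~(p4 & p3)) = F, so the formula = T.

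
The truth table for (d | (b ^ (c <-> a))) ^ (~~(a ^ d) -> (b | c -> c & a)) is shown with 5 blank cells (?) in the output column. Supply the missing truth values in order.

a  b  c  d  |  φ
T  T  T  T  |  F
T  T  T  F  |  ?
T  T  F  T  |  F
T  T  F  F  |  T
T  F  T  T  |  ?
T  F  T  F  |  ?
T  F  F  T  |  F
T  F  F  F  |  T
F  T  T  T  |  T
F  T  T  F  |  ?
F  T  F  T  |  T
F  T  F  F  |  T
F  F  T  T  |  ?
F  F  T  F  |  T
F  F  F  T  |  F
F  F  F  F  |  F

Row a=T, b=T, c=T, d=F: (d | (b ^ (c <-> a))) = F, (~~(a ^ d) -> (b | c -> c & a)) = T, so the formula = T.
Row a=T, b=F, c=T, d=T: (d | (b ^ (c <-> a))) = T, (~~(a ^ d) -> (b | c -> c & a)) = T, so the formula = F.
Row a=T, b=F, c=T, d=F: (d | (b ^ (c <-> a))) = T, (~~(a ^ d) -> (b | c -> c & a)) = T, so the formula = F.
Row a=F, b=T, c=T, d=F: (d | (b ^ (c <-> a))) = T, (~~(a ^ d) -> (b | c -> c & a)) = T, so the formula = F.
Row a=F, b=F, c=T, d=T: (d | (b ^ (c <-> a))) = T, (~~(a ^ d) -> (b | c -> c & a)) = F, so the formula = T.

T, F, F, F, T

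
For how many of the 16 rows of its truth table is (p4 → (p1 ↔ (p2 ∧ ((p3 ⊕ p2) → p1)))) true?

p1 | p2 | p3 | p4 || (p3 ⊕ p2) | ((p3 ⊕ p2) → p1) | (p2 ∧ ((p3 ⊕ p2) → p1)) | φ
T  | T  | T  | T  ||     F     |        T         |            T            | T
T  | T  | T  | F  ||     F     |        T         |            T            | T
T  | T  | F  | T  ||     T     |        T         |            T            | T
T  | T  | F  | F  ||     T     |        T         |            T            | T
T  | F  | T  | T  ||     T     |        T         |            F            | F
T  | F  | T  | F  ||     T     |        T         |            F            | T
T  | F  | F  | T  ||     F     |        T         |            F            | F
T  | F  | F  | F  ||     F     |        T         |            F            | T
F  | T  | T  | T  ||     F     |        T         |            T            | F
F  | T  | T  | F  ||     F     |        T         |            T            | T
F  | T  | F  | T  ||     T     |        F         |            F            | T
F  | T  | F  | F  ||     T     |        F         |            F            | T
F  | F  | T  | T  ||     T     |        F         |            F            | T
F  | F  | T  | F  ||     T     |        F         |            F            | T
F  | F  | F  | T  ||     F     |        T         |            F            | T
F  | F  | F  | F  ||     F     |        T         |            F            | T
The formula is true on 13 of the 16 rows.

13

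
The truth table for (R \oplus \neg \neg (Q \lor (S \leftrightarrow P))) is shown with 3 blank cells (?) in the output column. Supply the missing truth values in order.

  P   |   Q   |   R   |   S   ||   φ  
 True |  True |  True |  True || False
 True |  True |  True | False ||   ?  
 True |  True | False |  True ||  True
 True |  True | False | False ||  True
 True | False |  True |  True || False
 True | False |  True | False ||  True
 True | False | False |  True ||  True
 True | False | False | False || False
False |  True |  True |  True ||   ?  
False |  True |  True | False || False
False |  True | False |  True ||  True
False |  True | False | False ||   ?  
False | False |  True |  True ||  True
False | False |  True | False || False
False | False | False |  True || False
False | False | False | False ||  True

Row P=True, Q=True, R=True, S=False: \neg \neg (Q \lor (S \leftrightarrow P)) = True, so the formula = False.
Row P=False, Q=True, R=True, S=True: \neg \neg (Q \lor (S \leftrightarrow P)) = True, so the formula = False.
Row P=False, Q=True, R=False, S=False: \neg \neg (Q \lor (S \leftrightarrow P)) = True, so the formula = True.

False, False, True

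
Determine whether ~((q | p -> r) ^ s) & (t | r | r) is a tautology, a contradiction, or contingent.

p | q | r | s | t | φ
- | - | - | - | - | -
1 | 1 | 1 | 1 | 1 | 1
1 | 1 | 1 | 1 | 0 | 1
1 | 1 | 1 | 0 | 1 | 0
1 | 1 | 1 | 0 | 0 | 0
1 | 1 | 0 | 1 | 1 | 0
1 | 1 | 0 | 1 | 0 | 0
1 | 1 | 0 | 0 | 1 | 1
1 | 1 | 0 | 0 | 0 | 0
1 | 0 | 1 | 1 | 1 | 1
1 | 0 | 1 | 1 | 0 | 1
1 | 0 | 1 | 0 | 1 | 0
1 | 0 | 1 | 0 | 0 | 0
1 | 0 | 0 | 1 | 1 | 0
1 | 0 | 0 | 1 | 0 | 0
1 | 0 | 0 | 0 | 1 | 1
1 | 0 | 0 | 0 | 0 | 0
0 | 1 | 1 | 1 | 1 | 1
0 | 1 | 1 | 1 | 0 | 1
0 | 1 | 1 | 0 | 1 | 0
0 | 1 | 1 | 0 | 0 | 0
0 | 1 | 0 | 1 | 1 | 0
0 | 1 | 0 | 1 | 0 | 0
0 | 1 | 0 | 0 | 1 | 1
0 | 1 | 0 | 0 | 0 | 0
0 | 0 | 1 | 1 | 1 | 1
0 | 0 | 1 | 1 | 0 | 1
0 | 0 | 1 | 0 | 1 | 0
0 | 0 | 1 | 0 | 0 | 0
0 | 0 | 0 | 1 | 1 | 1
0 | 0 | 0 | 1 | 0 | 0
0 | 0 | 0 | 0 | 1 | 0
0 | 0 | 0 | 0 | 0 | 0
12 of 32 rows are 1, so the formula is contingent.

contingent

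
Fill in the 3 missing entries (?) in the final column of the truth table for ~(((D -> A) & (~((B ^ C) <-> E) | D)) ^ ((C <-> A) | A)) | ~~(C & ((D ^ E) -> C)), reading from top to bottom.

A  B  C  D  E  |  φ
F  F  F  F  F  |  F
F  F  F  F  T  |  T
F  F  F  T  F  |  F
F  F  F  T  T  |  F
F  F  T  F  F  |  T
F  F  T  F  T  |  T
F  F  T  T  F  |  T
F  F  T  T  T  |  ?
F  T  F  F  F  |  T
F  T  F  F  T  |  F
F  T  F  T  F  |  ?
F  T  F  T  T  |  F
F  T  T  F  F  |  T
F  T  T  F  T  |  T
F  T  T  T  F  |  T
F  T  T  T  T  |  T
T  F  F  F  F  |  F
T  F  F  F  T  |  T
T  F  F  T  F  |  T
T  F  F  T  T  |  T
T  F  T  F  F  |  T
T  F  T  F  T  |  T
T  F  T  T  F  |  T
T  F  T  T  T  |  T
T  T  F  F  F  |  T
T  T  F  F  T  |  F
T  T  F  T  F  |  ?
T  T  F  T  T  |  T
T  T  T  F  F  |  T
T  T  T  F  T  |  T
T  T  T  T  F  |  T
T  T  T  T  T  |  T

T, F, T

Row A=F, B=F, C=T, D=T, E=T: ~(((D -> A) & (~((B ^ C) <-> E) | D)) ^ ((C <-> A) | A)) = T, ~~(C & ((D ^ E) -> C)) = T, so the formula = T.
Row A=F, B=T, C=F, D=T, E=F: ~(((D -> A) & (~((B ^ C) <-> E) | D)) ^ ((C <-> A) | A)) = F, ~~(C & ((D ^ E) -> C)) = F, so the formula = F.
Row A=T, B=T, C=F, D=T, E=F: ~(((D -> A) & (~((B ^ C) <-> E) | D)) ^ ((C <-> A) | A)) = T, ~~(C & ((D ^ E) -> C)) = F, so the formula = T.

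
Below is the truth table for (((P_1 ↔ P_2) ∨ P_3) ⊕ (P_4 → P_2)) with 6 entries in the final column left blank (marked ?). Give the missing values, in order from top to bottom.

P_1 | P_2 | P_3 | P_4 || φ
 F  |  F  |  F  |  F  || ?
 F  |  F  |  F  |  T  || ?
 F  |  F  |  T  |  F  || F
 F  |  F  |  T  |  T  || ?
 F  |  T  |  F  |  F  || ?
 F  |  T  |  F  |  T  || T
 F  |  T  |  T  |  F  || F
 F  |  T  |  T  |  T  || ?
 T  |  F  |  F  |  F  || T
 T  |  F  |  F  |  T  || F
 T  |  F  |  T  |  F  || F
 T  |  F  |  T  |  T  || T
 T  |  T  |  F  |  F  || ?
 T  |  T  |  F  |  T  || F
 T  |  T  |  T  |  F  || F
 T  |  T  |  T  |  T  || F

Row P_1=F, P_2=F, P_3=F, P_4=F: ((P_1 ↔ P_2) ∨ P_3) = T, (P_4 → P_2) = T, so the formula = F.
Row P_1=F, P_2=F, P_3=F, P_4=T: ((P_1 ↔ P_2) ∨ P_3) = T, (P_4 → P_2) = F, so the formula = T.
Row P_1=F, P_2=F, P_3=T, P_4=T: ((P_1 ↔ P_2) ∨ P_3) = T, (P_4 → P_2) = F, so the formula = T.
Row P_1=F, P_2=T, P_3=F, P_4=F: ((P_1 ↔ P_2) ∨ P_3) = F, (P_4 → P_2) = T, so the formula = T.
Row P_1=F, P_2=T, P_3=T, P_4=T: ((P_1 ↔ P_2) ∨ P_3) = T, (P_4 → P_2) = T, so the formula = F.
Row P_1=T, P_2=T, P_3=F, P_4=F: ((P_1 ↔ P_2) ∨ P_3) = T, (P_4 → P_2) = T, so the formula = F.

F, T, T, T, F, F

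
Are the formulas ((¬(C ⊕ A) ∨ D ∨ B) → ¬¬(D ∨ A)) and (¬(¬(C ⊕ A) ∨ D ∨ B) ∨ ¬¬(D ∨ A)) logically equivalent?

A | B | C | D || φ | ψ
1 | 1 | 1 | 1 || 1 | 1
1 | 1 | 1 | 0 || 1 | 1
1 | 1 | 0 | 1 || 1 | 1
1 | 1 | 0 | 0 || 1 | 1
1 | 0 | 1 | 1 || 1 | 1
1 | 0 | 1 | 0 || 1 | 1
1 | 0 | 0 | 1 || 1 | 1
1 | 0 | 0 | 0 || 1 | 1
0 | 1 | 1 | 1 || 1 | 1
0 | 1 | 1 | 0 || 0 | 0
0 | 1 | 0 | 1 || 1 | 1
0 | 1 | 0 | 0 || 0 | 0
0 | 0 | 1 | 1 || 1 | 1
0 | 0 | 1 | 0 || 1 | 1
0 | 0 | 0 | 1 || 1 | 1
0 | 0 | 0 | 0 || 0 | 0
The columns for φ and ψ agree on every row, so they are logically equivalent.

equivalent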